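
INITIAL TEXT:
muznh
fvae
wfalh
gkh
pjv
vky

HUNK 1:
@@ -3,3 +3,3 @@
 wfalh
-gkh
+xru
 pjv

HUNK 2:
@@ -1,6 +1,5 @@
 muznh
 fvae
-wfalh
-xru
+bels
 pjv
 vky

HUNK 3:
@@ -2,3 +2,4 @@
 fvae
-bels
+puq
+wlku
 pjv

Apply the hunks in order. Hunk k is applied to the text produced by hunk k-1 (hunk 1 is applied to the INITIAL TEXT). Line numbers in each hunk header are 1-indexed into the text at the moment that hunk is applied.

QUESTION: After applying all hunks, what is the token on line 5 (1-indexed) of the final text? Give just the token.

Hunk 1: at line 3 remove [gkh] add [xru] -> 6 lines: muznh fvae wfalh xru pjv vky
Hunk 2: at line 1 remove [wfalh,xru] add [bels] -> 5 lines: muznh fvae bels pjv vky
Hunk 3: at line 2 remove [bels] add [puq,wlku] -> 6 lines: muznh fvae puq wlku pjv vky
Final line 5: pjv

Answer: pjv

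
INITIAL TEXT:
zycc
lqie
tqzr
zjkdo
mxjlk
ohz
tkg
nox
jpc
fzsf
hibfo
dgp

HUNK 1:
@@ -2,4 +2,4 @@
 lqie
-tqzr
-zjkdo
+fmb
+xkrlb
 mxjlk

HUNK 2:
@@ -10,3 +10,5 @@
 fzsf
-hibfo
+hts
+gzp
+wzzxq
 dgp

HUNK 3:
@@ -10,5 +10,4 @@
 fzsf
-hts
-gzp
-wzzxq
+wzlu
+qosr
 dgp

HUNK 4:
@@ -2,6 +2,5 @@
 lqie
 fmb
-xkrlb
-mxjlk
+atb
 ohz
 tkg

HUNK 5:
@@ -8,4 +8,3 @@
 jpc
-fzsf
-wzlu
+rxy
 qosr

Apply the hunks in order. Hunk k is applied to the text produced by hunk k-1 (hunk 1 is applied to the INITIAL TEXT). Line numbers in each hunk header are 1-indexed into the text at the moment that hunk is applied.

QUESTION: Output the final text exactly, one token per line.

Hunk 1: at line 2 remove [tqzr,zjkdo] add [fmb,xkrlb] -> 12 lines: zycc lqie fmb xkrlb mxjlk ohz tkg nox jpc fzsf hibfo dgp
Hunk 2: at line 10 remove [hibfo] add [hts,gzp,wzzxq] -> 14 lines: zycc lqie fmb xkrlb mxjlk ohz tkg nox jpc fzsf hts gzp wzzxq dgp
Hunk 3: at line 10 remove [hts,gzp,wzzxq] add [wzlu,qosr] -> 13 lines: zycc lqie fmb xkrlb mxjlk ohz tkg nox jpc fzsf wzlu qosr dgp
Hunk 4: at line 2 remove [xkrlb,mxjlk] add [atb] -> 12 lines: zycc lqie fmb atb ohz tkg nox jpc fzsf wzlu qosr dgp
Hunk 5: at line 8 remove [fzsf,wzlu] add [rxy] -> 11 lines: zycc lqie fmb atb ohz tkg nox jpc rxy qosr dgp

Answer: zycc
lqie
fmb
atb
ohz
tkg
nox
jpc
rxy
qosr
dgp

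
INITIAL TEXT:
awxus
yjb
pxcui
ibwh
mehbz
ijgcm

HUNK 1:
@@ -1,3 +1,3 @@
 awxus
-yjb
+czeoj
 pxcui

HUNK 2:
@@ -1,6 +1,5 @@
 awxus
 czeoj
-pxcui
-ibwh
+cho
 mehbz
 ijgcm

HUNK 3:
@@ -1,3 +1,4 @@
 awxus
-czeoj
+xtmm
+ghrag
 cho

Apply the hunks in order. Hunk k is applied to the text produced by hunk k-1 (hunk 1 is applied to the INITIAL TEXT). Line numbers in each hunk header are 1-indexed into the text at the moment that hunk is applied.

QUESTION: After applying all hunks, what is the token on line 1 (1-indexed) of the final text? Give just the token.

Hunk 1: at line 1 remove [yjb] add [czeoj] -> 6 lines: awxus czeoj pxcui ibwh mehbz ijgcm
Hunk 2: at line 1 remove [pxcui,ibwh] add [cho] -> 5 lines: awxus czeoj cho mehbz ijgcm
Hunk 3: at line 1 remove [czeoj] add [xtmm,ghrag] -> 6 lines: awxus xtmm ghrag cho mehbz ijgcm
Final line 1: awxus

Answer: awxus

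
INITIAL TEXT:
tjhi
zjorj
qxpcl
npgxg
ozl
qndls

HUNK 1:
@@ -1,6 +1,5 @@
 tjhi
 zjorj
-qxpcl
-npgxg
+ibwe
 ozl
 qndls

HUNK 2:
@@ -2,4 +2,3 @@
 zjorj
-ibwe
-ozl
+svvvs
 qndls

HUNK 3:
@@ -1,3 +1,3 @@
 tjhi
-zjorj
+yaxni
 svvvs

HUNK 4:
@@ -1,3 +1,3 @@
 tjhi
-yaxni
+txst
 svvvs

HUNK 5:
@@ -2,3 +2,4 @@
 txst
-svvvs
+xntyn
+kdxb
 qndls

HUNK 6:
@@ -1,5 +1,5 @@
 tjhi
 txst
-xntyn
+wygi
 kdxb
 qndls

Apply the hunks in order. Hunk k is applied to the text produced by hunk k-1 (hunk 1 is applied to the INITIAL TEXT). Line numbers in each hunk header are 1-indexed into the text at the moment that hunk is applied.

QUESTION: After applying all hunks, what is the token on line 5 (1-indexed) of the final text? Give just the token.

Hunk 1: at line 1 remove [qxpcl,npgxg] add [ibwe] -> 5 lines: tjhi zjorj ibwe ozl qndls
Hunk 2: at line 2 remove [ibwe,ozl] add [svvvs] -> 4 lines: tjhi zjorj svvvs qndls
Hunk 3: at line 1 remove [zjorj] add [yaxni] -> 4 lines: tjhi yaxni svvvs qndls
Hunk 4: at line 1 remove [yaxni] add [txst] -> 4 lines: tjhi txst svvvs qndls
Hunk 5: at line 2 remove [svvvs] add [xntyn,kdxb] -> 5 lines: tjhi txst xntyn kdxb qndls
Hunk 6: at line 1 remove [xntyn] add [wygi] -> 5 lines: tjhi txst wygi kdxb qndls
Final line 5: qndls

Answer: qndls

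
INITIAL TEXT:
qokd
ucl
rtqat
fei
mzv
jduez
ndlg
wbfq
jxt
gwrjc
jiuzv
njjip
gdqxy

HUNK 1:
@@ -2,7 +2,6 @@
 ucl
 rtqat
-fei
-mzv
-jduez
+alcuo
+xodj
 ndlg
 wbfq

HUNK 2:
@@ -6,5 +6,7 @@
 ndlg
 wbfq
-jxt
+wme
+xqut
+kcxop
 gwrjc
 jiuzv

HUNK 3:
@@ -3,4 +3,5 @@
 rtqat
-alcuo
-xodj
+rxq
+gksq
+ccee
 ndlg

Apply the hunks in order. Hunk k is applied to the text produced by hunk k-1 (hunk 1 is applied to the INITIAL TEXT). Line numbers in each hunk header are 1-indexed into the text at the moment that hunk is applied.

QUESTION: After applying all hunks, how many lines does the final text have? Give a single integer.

Hunk 1: at line 2 remove [fei,mzv,jduez] add [alcuo,xodj] -> 12 lines: qokd ucl rtqat alcuo xodj ndlg wbfq jxt gwrjc jiuzv njjip gdqxy
Hunk 2: at line 6 remove [jxt] add [wme,xqut,kcxop] -> 14 lines: qokd ucl rtqat alcuo xodj ndlg wbfq wme xqut kcxop gwrjc jiuzv njjip gdqxy
Hunk 3: at line 3 remove [alcuo,xodj] add [rxq,gksq,ccee] -> 15 lines: qokd ucl rtqat rxq gksq ccee ndlg wbfq wme xqut kcxop gwrjc jiuzv njjip gdqxy
Final line count: 15

Answer: 15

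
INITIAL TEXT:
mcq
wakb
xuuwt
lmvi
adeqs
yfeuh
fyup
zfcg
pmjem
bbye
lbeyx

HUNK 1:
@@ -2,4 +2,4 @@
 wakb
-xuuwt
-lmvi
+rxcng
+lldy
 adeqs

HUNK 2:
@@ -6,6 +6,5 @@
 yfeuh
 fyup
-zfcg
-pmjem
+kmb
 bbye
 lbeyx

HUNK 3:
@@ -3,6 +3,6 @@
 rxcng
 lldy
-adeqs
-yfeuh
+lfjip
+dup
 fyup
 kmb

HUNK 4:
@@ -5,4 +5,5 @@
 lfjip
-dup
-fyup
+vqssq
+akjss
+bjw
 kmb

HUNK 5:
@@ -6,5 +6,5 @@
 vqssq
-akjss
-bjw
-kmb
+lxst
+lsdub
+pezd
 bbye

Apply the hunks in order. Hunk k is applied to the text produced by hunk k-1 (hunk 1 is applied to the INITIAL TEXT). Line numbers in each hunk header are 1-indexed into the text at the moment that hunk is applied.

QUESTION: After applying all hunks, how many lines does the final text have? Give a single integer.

Answer: 11

Derivation:
Hunk 1: at line 2 remove [xuuwt,lmvi] add [rxcng,lldy] -> 11 lines: mcq wakb rxcng lldy adeqs yfeuh fyup zfcg pmjem bbye lbeyx
Hunk 2: at line 6 remove [zfcg,pmjem] add [kmb] -> 10 lines: mcq wakb rxcng lldy adeqs yfeuh fyup kmb bbye lbeyx
Hunk 3: at line 3 remove [adeqs,yfeuh] add [lfjip,dup] -> 10 lines: mcq wakb rxcng lldy lfjip dup fyup kmb bbye lbeyx
Hunk 4: at line 5 remove [dup,fyup] add [vqssq,akjss,bjw] -> 11 lines: mcq wakb rxcng lldy lfjip vqssq akjss bjw kmb bbye lbeyx
Hunk 5: at line 6 remove [akjss,bjw,kmb] add [lxst,lsdub,pezd] -> 11 lines: mcq wakb rxcng lldy lfjip vqssq lxst lsdub pezd bbye lbeyx
Final line count: 11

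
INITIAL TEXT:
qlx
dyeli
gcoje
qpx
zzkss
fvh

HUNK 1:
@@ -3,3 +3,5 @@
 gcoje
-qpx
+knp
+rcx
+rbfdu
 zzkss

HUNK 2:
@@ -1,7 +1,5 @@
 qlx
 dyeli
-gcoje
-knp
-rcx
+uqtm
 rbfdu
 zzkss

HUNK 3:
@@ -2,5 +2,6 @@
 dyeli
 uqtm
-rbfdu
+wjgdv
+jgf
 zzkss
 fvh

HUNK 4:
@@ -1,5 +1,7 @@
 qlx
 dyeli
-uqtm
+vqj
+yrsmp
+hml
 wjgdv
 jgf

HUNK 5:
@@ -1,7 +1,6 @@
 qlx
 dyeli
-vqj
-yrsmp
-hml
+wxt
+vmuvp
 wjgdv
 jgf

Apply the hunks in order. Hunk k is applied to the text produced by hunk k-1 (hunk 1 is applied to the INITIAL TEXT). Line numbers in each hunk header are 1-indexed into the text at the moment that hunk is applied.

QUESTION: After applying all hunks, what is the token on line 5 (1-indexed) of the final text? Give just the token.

Hunk 1: at line 3 remove [qpx] add [knp,rcx,rbfdu] -> 8 lines: qlx dyeli gcoje knp rcx rbfdu zzkss fvh
Hunk 2: at line 1 remove [gcoje,knp,rcx] add [uqtm] -> 6 lines: qlx dyeli uqtm rbfdu zzkss fvh
Hunk 3: at line 2 remove [rbfdu] add [wjgdv,jgf] -> 7 lines: qlx dyeli uqtm wjgdv jgf zzkss fvh
Hunk 4: at line 1 remove [uqtm] add [vqj,yrsmp,hml] -> 9 lines: qlx dyeli vqj yrsmp hml wjgdv jgf zzkss fvh
Hunk 5: at line 1 remove [vqj,yrsmp,hml] add [wxt,vmuvp] -> 8 lines: qlx dyeli wxt vmuvp wjgdv jgf zzkss fvh
Final line 5: wjgdv

Answer: wjgdv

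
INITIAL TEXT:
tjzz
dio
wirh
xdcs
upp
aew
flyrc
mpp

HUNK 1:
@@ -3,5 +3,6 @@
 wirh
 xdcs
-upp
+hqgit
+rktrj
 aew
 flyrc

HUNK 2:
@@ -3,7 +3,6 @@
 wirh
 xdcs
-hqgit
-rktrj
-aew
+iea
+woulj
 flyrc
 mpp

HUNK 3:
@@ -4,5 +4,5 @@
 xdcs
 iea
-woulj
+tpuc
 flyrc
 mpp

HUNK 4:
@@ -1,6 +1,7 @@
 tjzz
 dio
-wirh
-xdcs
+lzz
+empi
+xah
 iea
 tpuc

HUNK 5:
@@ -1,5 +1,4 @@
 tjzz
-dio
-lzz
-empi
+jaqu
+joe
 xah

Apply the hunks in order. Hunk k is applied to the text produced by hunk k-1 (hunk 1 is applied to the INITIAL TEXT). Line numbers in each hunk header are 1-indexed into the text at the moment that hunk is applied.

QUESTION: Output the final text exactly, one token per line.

Hunk 1: at line 3 remove [upp] add [hqgit,rktrj] -> 9 lines: tjzz dio wirh xdcs hqgit rktrj aew flyrc mpp
Hunk 2: at line 3 remove [hqgit,rktrj,aew] add [iea,woulj] -> 8 lines: tjzz dio wirh xdcs iea woulj flyrc mpp
Hunk 3: at line 4 remove [woulj] add [tpuc] -> 8 lines: tjzz dio wirh xdcs iea tpuc flyrc mpp
Hunk 4: at line 1 remove [wirh,xdcs] add [lzz,empi,xah] -> 9 lines: tjzz dio lzz empi xah iea tpuc flyrc mpp
Hunk 5: at line 1 remove [dio,lzz,empi] add [jaqu,joe] -> 8 lines: tjzz jaqu joe xah iea tpuc flyrc mpp

Answer: tjzz
jaqu
joe
xah
iea
tpuc
flyrc
mpp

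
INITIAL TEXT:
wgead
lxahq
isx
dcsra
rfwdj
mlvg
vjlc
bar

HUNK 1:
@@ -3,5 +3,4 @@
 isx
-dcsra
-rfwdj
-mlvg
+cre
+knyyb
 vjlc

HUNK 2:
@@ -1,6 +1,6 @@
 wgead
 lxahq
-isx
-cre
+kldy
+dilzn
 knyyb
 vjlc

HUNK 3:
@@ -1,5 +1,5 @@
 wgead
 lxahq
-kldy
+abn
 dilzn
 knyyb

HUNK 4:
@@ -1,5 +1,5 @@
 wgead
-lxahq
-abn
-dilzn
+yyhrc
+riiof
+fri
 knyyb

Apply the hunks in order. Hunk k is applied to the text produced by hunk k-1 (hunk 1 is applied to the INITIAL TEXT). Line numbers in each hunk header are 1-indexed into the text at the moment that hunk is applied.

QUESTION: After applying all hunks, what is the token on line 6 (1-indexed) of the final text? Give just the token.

Hunk 1: at line 3 remove [dcsra,rfwdj,mlvg] add [cre,knyyb] -> 7 lines: wgead lxahq isx cre knyyb vjlc bar
Hunk 2: at line 1 remove [isx,cre] add [kldy,dilzn] -> 7 lines: wgead lxahq kldy dilzn knyyb vjlc bar
Hunk 3: at line 1 remove [kldy] add [abn] -> 7 lines: wgead lxahq abn dilzn knyyb vjlc bar
Hunk 4: at line 1 remove [lxahq,abn,dilzn] add [yyhrc,riiof,fri] -> 7 lines: wgead yyhrc riiof fri knyyb vjlc bar
Final line 6: vjlc

Answer: vjlc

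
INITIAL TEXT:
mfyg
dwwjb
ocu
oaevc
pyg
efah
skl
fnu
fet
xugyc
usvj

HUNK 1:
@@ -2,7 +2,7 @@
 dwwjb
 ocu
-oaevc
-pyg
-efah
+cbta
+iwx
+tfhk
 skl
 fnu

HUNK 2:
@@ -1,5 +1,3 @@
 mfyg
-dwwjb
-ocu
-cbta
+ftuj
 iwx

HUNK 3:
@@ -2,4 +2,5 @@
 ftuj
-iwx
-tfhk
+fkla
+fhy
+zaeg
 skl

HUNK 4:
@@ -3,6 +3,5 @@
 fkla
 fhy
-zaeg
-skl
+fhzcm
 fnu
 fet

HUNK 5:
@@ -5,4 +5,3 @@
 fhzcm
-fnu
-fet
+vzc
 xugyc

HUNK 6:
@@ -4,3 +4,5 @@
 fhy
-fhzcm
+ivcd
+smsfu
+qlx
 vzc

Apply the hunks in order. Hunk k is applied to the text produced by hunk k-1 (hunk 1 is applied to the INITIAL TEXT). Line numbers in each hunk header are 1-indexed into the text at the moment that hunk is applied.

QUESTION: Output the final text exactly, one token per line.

Answer: mfyg
ftuj
fkla
fhy
ivcd
smsfu
qlx
vzc
xugyc
usvj

Derivation:
Hunk 1: at line 2 remove [oaevc,pyg,efah] add [cbta,iwx,tfhk] -> 11 lines: mfyg dwwjb ocu cbta iwx tfhk skl fnu fet xugyc usvj
Hunk 2: at line 1 remove [dwwjb,ocu,cbta] add [ftuj] -> 9 lines: mfyg ftuj iwx tfhk skl fnu fet xugyc usvj
Hunk 3: at line 2 remove [iwx,tfhk] add [fkla,fhy,zaeg] -> 10 lines: mfyg ftuj fkla fhy zaeg skl fnu fet xugyc usvj
Hunk 4: at line 3 remove [zaeg,skl] add [fhzcm] -> 9 lines: mfyg ftuj fkla fhy fhzcm fnu fet xugyc usvj
Hunk 5: at line 5 remove [fnu,fet] add [vzc] -> 8 lines: mfyg ftuj fkla fhy fhzcm vzc xugyc usvj
Hunk 6: at line 4 remove [fhzcm] add [ivcd,smsfu,qlx] -> 10 lines: mfyg ftuj fkla fhy ivcd smsfu qlx vzc xugyc usvj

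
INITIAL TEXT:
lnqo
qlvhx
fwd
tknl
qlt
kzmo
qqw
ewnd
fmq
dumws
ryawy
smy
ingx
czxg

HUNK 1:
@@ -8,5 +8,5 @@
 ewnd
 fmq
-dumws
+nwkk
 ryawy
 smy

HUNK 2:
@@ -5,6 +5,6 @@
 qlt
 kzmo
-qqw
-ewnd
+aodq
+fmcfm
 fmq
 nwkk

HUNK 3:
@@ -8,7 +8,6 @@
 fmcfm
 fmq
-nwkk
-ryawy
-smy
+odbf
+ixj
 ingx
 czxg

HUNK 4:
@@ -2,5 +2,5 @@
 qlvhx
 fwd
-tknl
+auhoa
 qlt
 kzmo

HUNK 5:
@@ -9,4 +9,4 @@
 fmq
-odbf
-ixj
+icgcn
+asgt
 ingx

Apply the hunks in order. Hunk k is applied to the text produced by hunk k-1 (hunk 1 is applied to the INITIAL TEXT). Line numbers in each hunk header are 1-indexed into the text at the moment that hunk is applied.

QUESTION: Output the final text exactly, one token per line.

Answer: lnqo
qlvhx
fwd
auhoa
qlt
kzmo
aodq
fmcfm
fmq
icgcn
asgt
ingx
czxg

Derivation:
Hunk 1: at line 8 remove [dumws] add [nwkk] -> 14 lines: lnqo qlvhx fwd tknl qlt kzmo qqw ewnd fmq nwkk ryawy smy ingx czxg
Hunk 2: at line 5 remove [qqw,ewnd] add [aodq,fmcfm] -> 14 lines: lnqo qlvhx fwd tknl qlt kzmo aodq fmcfm fmq nwkk ryawy smy ingx czxg
Hunk 3: at line 8 remove [nwkk,ryawy,smy] add [odbf,ixj] -> 13 lines: lnqo qlvhx fwd tknl qlt kzmo aodq fmcfm fmq odbf ixj ingx czxg
Hunk 4: at line 2 remove [tknl] add [auhoa] -> 13 lines: lnqo qlvhx fwd auhoa qlt kzmo aodq fmcfm fmq odbf ixj ingx czxg
Hunk 5: at line 9 remove [odbf,ixj] add [icgcn,asgt] -> 13 lines: lnqo qlvhx fwd auhoa qlt kzmo aodq fmcfm fmq icgcn asgt ingx czxg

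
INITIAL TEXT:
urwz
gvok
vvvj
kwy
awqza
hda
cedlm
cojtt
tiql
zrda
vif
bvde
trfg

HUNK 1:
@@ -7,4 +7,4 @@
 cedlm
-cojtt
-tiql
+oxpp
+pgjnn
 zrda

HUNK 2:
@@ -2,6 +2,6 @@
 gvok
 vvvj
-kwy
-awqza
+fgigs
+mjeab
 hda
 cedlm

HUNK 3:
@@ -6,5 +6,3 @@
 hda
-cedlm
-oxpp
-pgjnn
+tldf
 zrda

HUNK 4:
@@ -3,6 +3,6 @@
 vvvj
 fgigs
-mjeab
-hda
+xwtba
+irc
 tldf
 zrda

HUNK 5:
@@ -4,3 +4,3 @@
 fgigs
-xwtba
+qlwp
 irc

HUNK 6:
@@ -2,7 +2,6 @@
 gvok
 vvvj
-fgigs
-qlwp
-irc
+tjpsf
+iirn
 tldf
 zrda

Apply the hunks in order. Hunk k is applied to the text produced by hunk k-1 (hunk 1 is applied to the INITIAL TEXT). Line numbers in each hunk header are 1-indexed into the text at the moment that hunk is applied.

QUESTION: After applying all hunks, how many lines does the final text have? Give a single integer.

Answer: 10

Derivation:
Hunk 1: at line 7 remove [cojtt,tiql] add [oxpp,pgjnn] -> 13 lines: urwz gvok vvvj kwy awqza hda cedlm oxpp pgjnn zrda vif bvde trfg
Hunk 2: at line 2 remove [kwy,awqza] add [fgigs,mjeab] -> 13 lines: urwz gvok vvvj fgigs mjeab hda cedlm oxpp pgjnn zrda vif bvde trfg
Hunk 3: at line 6 remove [cedlm,oxpp,pgjnn] add [tldf] -> 11 lines: urwz gvok vvvj fgigs mjeab hda tldf zrda vif bvde trfg
Hunk 4: at line 3 remove [mjeab,hda] add [xwtba,irc] -> 11 lines: urwz gvok vvvj fgigs xwtba irc tldf zrda vif bvde trfg
Hunk 5: at line 4 remove [xwtba] add [qlwp] -> 11 lines: urwz gvok vvvj fgigs qlwp irc tldf zrda vif bvde trfg
Hunk 6: at line 2 remove [fgigs,qlwp,irc] add [tjpsf,iirn] -> 10 lines: urwz gvok vvvj tjpsf iirn tldf zrda vif bvde trfg
Final line count: 10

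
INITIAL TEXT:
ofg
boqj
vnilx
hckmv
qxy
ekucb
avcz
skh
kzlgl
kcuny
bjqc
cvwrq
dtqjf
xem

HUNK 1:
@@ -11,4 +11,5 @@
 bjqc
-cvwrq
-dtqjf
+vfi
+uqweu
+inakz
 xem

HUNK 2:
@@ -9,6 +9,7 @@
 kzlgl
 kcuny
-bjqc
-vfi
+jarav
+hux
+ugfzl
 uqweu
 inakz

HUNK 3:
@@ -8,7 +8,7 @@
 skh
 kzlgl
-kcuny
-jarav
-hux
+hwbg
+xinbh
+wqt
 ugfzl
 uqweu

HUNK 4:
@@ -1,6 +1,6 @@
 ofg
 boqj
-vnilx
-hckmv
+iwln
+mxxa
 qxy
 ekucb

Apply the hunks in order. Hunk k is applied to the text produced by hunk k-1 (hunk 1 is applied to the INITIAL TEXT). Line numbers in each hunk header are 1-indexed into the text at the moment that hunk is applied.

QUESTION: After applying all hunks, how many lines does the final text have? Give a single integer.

Hunk 1: at line 11 remove [cvwrq,dtqjf] add [vfi,uqweu,inakz] -> 15 lines: ofg boqj vnilx hckmv qxy ekucb avcz skh kzlgl kcuny bjqc vfi uqweu inakz xem
Hunk 2: at line 9 remove [bjqc,vfi] add [jarav,hux,ugfzl] -> 16 lines: ofg boqj vnilx hckmv qxy ekucb avcz skh kzlgl kcuny jarav hux ugfzl uqweu inakz xem
Hunk 3: at line 8 remove [kcuny,jarav,hux] add [hwbg,xinbh,wqt] -> 16 lines: ofg boqj vnilx hckmv qxy ekucb avcz skh kzlgl hwbg xinbh wqt ugfzl uqweu inakz xem
Hunk 4: at line 1 remove [vnilx,hckmv] add [iwln,mxxa] -> 16 lines: ofg boqj iwln mxxa qxy ekucb avcz skh kzlgl hwbg xinbh wqt ugfzl uqweu inakz xem
Final line count: 16

Answer: 16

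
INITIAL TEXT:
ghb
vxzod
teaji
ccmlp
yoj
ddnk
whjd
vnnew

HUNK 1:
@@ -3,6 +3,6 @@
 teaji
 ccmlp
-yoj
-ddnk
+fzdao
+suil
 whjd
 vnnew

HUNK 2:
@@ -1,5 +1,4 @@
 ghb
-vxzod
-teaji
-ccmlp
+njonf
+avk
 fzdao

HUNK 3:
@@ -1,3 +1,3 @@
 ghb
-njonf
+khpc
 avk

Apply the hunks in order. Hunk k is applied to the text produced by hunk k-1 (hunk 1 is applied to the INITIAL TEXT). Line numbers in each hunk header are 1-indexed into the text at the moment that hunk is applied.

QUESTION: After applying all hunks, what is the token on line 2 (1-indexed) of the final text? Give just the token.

Answer: khpc

Derivation:
Hunk 1: at line 3 remove [yoj,ddnk] add [fzdao,suil] -> 8 lines: ghb vxzod teaji ccmlp fzdao suil whjd vnnew
Hunk 2: at line 1 remove [vxzod,teaji,ccmlp] add [njonf,avk] -> 7 lines: ghb njonf avk fzdao suil whjd vnnew
Hunk 3: at line 1 remove [njonf] add [khpc] -> 7 lines: ghb khpc avk fzdao suil whjd vnnew
Final line 2: khpc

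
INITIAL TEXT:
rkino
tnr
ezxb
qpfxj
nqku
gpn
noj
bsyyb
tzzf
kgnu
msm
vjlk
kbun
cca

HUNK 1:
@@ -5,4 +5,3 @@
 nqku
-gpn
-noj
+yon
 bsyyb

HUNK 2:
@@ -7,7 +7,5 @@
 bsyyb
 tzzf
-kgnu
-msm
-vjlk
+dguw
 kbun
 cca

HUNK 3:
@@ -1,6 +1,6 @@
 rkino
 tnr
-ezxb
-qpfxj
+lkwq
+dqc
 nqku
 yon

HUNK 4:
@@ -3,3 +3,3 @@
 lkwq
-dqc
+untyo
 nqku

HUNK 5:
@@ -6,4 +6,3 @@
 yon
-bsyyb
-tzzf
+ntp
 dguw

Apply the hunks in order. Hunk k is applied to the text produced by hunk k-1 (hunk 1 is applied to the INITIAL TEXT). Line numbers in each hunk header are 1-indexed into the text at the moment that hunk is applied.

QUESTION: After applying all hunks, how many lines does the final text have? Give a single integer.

Hunk 1: at line 5 remove [gpn,noj] add [yon] -> 13 lines: rkino tnr ezxb qpfxj nqku yon bsyyb tzzf kgnu msm vjlk kbun cca
Hunk 2: at line 7 remove [kgnu,msm,vjlk] add [dguw] -> 11 lines: rkino tnr ezxb qpfxj nqku yon bsyyb tzzf dguw kbun cca
Hunk 3: at line 1 remove [ezxb,qpfxj] add [lkwq,dqc] -> 11 lines: rkino tnr lkwq dqc nqku yon bsyyb tzzf dguw kbun cca
Hunk 4: at line 3 remove [dqc] add [untyo] -> 11 lines: rkino tnr lkwq untyo nqku yon bsyyb tzzf dguw kbun cca
Hunk 5: at line 6 remove [bsyyb,tzzf] add [ntp] -> 10 lines: rkino tnr lkwq untyo nqku yon ntp dguw kbun cca
Final line count: 10

Answer: 10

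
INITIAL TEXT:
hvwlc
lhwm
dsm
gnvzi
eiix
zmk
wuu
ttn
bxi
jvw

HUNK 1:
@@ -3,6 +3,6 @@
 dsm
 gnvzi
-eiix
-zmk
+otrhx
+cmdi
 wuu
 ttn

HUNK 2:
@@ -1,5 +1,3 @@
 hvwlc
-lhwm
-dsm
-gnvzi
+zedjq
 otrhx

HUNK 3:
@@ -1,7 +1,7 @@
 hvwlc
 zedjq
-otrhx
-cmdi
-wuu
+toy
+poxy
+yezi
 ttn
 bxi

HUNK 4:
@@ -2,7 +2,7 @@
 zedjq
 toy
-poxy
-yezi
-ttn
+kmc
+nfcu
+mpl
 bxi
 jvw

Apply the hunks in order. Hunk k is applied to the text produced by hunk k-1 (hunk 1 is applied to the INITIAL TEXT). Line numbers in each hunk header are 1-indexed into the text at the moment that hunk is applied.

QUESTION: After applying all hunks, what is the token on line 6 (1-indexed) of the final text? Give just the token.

Hunk 1: at line 3 remove [eiix,zmk] add [otrhx,cmdi] -> 10 lines: hvwlc lhwm dsm gnvzi otrhx cmdi wuu ttn bxi jvw
Hunk 2: at line 1 remove [lhwm,dsm,gnvzi] add [zedjq] -> 8 lines: hvwlc zedjq otrhx cmdi wuu ttn bxi jvw
Hunk 3: at line 1 remove [otrhx,cmdi,wuu] add [toy,poxy,yezi] -> 8 lines: hvwlc zedjq toy poxy yezi ttn bxi jvw
Hunk 4: at line 2 remove [poxy,yezi,ttn] add [kmc,nfcu,mpl] -> 8 lines: hvwlc zedjq toy kmc nfcu mpl bxi jvw
Final line 6: mpl

Answer: mpl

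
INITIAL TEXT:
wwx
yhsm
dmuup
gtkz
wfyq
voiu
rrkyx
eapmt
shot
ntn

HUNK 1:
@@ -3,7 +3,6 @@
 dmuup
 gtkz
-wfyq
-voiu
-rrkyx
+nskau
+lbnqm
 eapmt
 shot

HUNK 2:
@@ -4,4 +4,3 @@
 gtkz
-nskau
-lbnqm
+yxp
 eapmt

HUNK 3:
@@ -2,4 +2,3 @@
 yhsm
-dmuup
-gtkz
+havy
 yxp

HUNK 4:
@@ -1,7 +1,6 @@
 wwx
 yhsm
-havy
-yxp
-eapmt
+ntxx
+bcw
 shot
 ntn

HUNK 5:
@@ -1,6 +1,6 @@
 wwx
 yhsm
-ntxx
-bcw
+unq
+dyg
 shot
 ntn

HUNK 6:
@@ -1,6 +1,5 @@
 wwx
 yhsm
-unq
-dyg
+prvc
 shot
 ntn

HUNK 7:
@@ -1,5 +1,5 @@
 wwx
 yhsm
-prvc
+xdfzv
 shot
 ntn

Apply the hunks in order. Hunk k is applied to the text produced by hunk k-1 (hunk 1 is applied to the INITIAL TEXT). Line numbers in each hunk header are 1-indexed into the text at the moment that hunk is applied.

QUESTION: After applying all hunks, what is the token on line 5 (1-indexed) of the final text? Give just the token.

Hunk 1: at line 3 remove [wfyq,voiu,rrkyx] add [nskau,lbnqm] -> 9 lines: wwx yhsm dmuup gtkz nskau lbnqm eapmt shot ntn
Hunk 2: at line 4 remove [nskau,lbnqm] add [yxp] -> 8 lines: wwx yhsm dmuup gtkz yxp eapmt shot ntn
Hunk 3: at line 2 remove [dmuup,gtkz] add [havy] -> 7 lines: wwx yhsm havy yxp eapmt shot ntn
Hunk 4: at line 1 remove [havy,yxp,eapmt] add [ntxx,bcw] -> 6 lines: wwx yhsm ntxx bcw shot ntn
Hunk 5: at line 1 remove [ntxx,bcw] add [unq,dyg] -> 6 lines: wwx yhsm unq dyg shot ntn
Hunk 6: at line 1 remove [unq,dyg] add [prvc] -> 5 lines: wwx yhsm prvc shot ntn
Hunk 7: at line 1 remove [prvc] add [xdfzv] -> 5 lines: wwx yhsm xdfzv shot ntn
Final line 5: ntn

Answer: ntn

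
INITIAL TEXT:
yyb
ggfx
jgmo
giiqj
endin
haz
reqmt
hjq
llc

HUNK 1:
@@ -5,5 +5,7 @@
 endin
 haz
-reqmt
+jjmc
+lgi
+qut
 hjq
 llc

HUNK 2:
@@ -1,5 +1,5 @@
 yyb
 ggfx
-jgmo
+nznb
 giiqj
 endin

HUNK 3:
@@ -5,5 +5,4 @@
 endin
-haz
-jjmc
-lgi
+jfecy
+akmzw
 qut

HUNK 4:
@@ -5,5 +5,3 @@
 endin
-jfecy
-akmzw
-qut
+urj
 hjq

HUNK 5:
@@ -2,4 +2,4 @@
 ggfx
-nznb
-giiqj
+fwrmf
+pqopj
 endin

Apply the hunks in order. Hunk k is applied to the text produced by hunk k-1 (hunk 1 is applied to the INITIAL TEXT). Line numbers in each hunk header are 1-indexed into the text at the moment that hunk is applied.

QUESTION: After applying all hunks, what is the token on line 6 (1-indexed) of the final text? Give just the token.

Answer: urj

Derivation:
Hunk 1: at line 5 remove [reqmt] add [jjmc,lgi,qut] -> 11 lines: yyb ggfx jgmo giiqj endin haz jjmc lgi qut hjq llc
Hunk 2: at line 1 remove [jgmo] add [nznb] -> 11 lines: yyb ggfx nznb giiqj endin haz jjmc lgi qut hjq llc
Hunk 3: at line 5 remove [haz,jjmc,lgi] add [jfecy,akmzw] -> 10 lines: yyb ggfx nznb giiqj endin jfecy akmzw qut hjq llc
Hunk 4: at line 5 remove [jfecy,akmzw,qut] add [urj] -> 8 lines: yyb ggfx nznb giiqj endin urj hjq llc
Hunk 5: at line 2 remove [nznb,giiqj] add [fwrmf,pqopj] -> 8 lines: yyb ggfx fwrmf pqopj endin urj hjq llc
Final line 6: urj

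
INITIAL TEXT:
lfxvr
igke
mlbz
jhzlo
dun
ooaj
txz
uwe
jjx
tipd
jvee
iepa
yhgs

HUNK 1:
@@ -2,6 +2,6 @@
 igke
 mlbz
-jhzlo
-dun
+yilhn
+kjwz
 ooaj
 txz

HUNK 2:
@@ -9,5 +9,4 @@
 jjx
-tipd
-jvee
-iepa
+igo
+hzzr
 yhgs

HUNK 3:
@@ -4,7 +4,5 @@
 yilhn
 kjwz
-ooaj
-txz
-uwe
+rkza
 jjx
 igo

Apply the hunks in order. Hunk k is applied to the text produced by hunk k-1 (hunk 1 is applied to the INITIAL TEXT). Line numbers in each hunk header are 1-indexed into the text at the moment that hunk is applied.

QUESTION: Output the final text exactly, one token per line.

Answer: lfxvr
igke
mlbz
yilhn
kjwz
rkza
jjx
igo
hzzr
yhgs

Derivation:
Hunk 1: at line 2 remove [jhzlo,dun] add [yilhn,kjwz] -> 13 lines: lfxvr igke mlbz yilhn kjwz ooaj txz uwe jjx tipd jvee iepa yhgs
Hunk 2: at line 9 remove [tipd,jvee,iepa] add [igo,hzzr] -> 12 lines: lfxvr igke mlbz yilhn kjwz ooaj txz uwe jjx igo hzzr yhgs
Hunk 3: at line 4 remove [ooaj,txz,uwe] add [rkza] -> 10 lines: lfxvr igke mlbz yilhn kjwz rkza jjx igo hzzr yhgs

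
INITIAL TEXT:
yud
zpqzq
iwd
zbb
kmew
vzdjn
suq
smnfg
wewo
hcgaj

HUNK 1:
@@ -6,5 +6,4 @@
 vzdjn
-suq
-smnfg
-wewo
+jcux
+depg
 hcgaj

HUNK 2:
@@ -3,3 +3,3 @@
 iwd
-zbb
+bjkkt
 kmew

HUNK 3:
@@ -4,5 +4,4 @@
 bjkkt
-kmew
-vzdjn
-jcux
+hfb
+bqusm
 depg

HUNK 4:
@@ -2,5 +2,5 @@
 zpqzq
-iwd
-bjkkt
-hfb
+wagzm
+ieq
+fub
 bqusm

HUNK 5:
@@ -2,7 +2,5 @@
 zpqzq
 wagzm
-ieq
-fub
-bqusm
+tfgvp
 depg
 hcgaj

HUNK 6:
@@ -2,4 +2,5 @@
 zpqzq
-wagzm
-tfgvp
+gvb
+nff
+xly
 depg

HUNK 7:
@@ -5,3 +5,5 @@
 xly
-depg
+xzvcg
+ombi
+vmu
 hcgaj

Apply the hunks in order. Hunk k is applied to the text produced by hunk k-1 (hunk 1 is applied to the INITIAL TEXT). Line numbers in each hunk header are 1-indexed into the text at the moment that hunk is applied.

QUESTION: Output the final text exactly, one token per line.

Hunk 1: at line 6 remove [suq,smnfg,wewo] add [jcux,depg] -> 9 lines: yud zpqzq iwd zbb kmew vzdjn jcux depg hcgaj
Hunk 2: at line 3 remove [zbb] add [bjkkt] -> 9 lines: yud zpqzq iwd bjkkt kmew vzdjn jcux depg hcgaj
Hunk 3: at line 4 remove [kmew,vzdjn,jcux] add [hfb,bqusm] -> 8 lines: yud zpqzq iwd bjkkt hfb bqusm depg hcgaj
Hunk 4: at line 2 remove [iwd,bjkkt,hfb] add [wagzm,ieq,fub] -> 8 lines: yud zpqzq wagzm ieq fub bqusm depg hcgaj
Hunk 5: at line 2 remove [ieq,fub,bqusm] add [tfgvp] -> 6 lines: yud zpqzq wagzm tfgvp depg hcgaj
Hunk 6: at line 2 remove [wagzm,tfgvp] add [gvb,nff,xly] -> 7 lines: yud zpqzq gvb nff xly depg hcgaj
Hunk 7: at line 5 remove [depg] add [xzvcg,ombi,vmu] -> 9 lines: yud zpqzq gvb nff xly xzvcg ombi vmu hcgaj

Answer: yud
zpqzq
gvb
nff
xly
xzvcg
ombi
vmu
hcgaj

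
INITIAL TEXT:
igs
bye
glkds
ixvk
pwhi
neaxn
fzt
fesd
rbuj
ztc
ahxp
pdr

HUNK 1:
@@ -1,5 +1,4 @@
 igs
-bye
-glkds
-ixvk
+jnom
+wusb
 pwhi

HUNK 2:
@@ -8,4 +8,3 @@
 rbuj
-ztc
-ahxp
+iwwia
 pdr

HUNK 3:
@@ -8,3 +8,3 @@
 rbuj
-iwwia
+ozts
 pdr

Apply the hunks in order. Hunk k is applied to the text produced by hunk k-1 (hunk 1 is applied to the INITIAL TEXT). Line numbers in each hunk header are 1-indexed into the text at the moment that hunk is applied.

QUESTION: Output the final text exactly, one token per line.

Hunk 1: at line 1 remove [bye,glkds,ixvk] add [jnom,wusb] -> 11 lines: igs jnom wusb pwhi neaxn fzt fesd rbuj ztc ahxp pdr
Hunk 2: at line 8 remove [ztc,ahxp] add [iwwia] -> 10 lines: igs jnom wusb pwhi neaxn fzt fesd rbuj iwwia pdr
Hunk 3: at line 8 remove [iwwia] add [ozts] -> 10 lines: igs jnom wusb pwhi neaxn fzt fesd rbuj ozts pdr

Answer: igs
jnom
wusb
pwhi
neaxn
fzt
fesd
rbuj
ozts
pdr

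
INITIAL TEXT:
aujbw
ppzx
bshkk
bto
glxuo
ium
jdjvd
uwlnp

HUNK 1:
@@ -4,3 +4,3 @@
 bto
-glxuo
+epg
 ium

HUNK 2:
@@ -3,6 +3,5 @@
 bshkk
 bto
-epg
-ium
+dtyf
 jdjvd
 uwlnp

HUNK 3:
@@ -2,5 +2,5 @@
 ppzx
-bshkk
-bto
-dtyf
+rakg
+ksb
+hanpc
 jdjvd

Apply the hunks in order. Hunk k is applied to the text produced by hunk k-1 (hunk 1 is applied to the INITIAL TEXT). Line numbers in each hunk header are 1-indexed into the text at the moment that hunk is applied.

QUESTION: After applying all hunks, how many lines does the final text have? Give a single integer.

Answer: 7

Derivation:
Hunk 1: at line 4 remove [glxuo] add [epg] -> 8 lines: aujbw ppzx bshkk bto epg ium jdjvd uwlnp
Hunk 2: at line 3 remove [epg,ium] add [dtyf] -> 7 lines: aujbw ppzx bshkk bto dtyf jdjvd uwlnp
Hunk 3: at line 2 remove [bshkk,bto,dtyf] add [rakg,ksb,hanpc] -> 7 lines: aujbw ppzx rakg ksb hanpc jdjvd uwlnp
Final line count: 7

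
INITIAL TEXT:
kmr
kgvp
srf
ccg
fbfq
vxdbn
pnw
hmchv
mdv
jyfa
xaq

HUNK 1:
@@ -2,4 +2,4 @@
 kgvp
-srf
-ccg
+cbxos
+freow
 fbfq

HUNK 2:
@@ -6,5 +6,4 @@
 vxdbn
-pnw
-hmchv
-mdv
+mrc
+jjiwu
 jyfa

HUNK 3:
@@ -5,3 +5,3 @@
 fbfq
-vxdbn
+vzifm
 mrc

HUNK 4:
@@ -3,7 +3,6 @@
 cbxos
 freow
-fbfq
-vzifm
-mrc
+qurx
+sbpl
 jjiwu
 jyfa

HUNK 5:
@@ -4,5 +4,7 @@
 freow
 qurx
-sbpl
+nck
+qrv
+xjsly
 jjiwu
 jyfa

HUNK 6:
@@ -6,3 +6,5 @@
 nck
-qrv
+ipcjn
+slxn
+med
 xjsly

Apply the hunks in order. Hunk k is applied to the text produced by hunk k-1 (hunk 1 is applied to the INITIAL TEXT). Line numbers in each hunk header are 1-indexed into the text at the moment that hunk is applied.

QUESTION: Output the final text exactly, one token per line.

Answer: kmr
kgvp
cbxos
freow
qurx
nck
ipcjn
slxn
med
xjsly
jjiwu
jyfa
xaq

Derivation:
Hunk 1: at line 2 remove [srf,ccg] add [cbxos,freow] -> 11 lines: kmr kgvp cbxos freow fbfq vxdbn pnw hmchv mdv jyfa xaq
Hunk 2: at line 6 remove [pnw,hmchv,mdv] add [mrc,jjiwu] -> 10 lines: kmr kgvp cbxos freow fbfq vxdbn mrc jjiwu jyfa xaq
Hunk 3: at line 5 remove [vxdbn] add [vzifm] -> 10 lines: kmr kgvp cbxos freow fbfq vzifm mrc jjiwu jyfa xaq
Hunk 4: at line 3 remove [fbfq,vzifm,mrc] add [qurx,sbpl] -> 9 lines: kmr kgvp cbxos freow qurx sbpl jjiwu jyfa xaq
Hunk 5: at line 4 remove [sbpl] add [nck,qrv,xjsly] -> 11 lines: kmr kgvp cbxos freow qurx nck qrv xjsly jjiwu jyfa xaq
Hunk 6: at line 6 remove [qrv] add [ipcjn,slxn,med] -> 13 lines: kmr kgvp cbxos freow qurx nck ipcjn slxn med xjsly jjiwu jyfa xaq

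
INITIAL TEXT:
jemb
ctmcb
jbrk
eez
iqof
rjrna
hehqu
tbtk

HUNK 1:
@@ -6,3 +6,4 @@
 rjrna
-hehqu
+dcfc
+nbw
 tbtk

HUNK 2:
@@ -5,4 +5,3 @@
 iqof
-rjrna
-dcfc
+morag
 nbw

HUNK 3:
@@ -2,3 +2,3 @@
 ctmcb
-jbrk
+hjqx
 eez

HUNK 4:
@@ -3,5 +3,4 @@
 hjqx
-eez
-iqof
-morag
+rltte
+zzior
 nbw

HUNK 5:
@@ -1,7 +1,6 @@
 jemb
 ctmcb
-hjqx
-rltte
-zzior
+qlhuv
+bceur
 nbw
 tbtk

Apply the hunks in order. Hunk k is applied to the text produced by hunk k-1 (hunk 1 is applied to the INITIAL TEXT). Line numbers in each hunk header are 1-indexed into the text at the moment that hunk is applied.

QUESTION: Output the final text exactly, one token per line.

Hunk 1: at line 6 remove [hehqu] add [dcfc,nbw] -> 9 lines: jemb ctmcb jbrk eez iqof rjrna dcfc nbw tbtk
Hunk 2: at line 5 remove [rjrna,dcfc] add [morag] -> 8 lines: jemb ctmcb jbrk eez iqof morag nbw tbtk
Hunk 3: at line 2 remove [jbrk] add [hjqx] -> 8 lines: jemb ctmcb hjqx eez iqof morag nbw tbtk
Hunk 4: at line 3 remove [eez,iqof,morag] add [rltte,zzior] -> 7 lines: jemb ctmcb hjqx rltte zzior nbw tbtk
Hunk 5: at line 1 remove [hjqx,rltte,zzior] add [qlhuv,bceur] -> 6 lines: jemb ctmcb qlhuv bceur nbw tbtk

Answer: jemb
ctmcb
qlhuv
bceur
nbw
tbtk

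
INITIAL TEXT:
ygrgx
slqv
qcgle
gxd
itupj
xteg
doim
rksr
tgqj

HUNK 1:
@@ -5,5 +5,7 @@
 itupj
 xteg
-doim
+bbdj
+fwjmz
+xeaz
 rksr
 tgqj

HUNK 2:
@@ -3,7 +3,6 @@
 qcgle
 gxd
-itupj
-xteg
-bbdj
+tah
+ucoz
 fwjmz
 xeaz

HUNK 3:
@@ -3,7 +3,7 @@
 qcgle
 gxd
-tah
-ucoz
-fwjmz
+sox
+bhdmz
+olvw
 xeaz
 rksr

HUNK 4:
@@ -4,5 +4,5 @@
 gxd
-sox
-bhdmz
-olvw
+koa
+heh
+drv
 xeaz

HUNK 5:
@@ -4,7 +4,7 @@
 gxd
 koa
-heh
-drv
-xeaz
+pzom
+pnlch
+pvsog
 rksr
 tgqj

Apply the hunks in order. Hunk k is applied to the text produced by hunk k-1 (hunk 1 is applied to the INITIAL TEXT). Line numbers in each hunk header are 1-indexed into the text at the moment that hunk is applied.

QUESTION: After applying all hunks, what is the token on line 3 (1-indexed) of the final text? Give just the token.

Hunk 1: at line 5 remove [doim] add [bbdj,fwjmz,xeaz] -> 11 lines: ygrgx slqv qcgle gxd itupj xteg bbdj fwjmz xeaz rksr tgqj
Hunk 2: at line 3 remove [itupj,xteg,bbdj] add [tah,ucoz] -> 10 lines: ygrgx slqv qcgle gxd tah ucoz fwjmz xeaz rksr tgqj
Hunk 3: at line 3 remove [tah,ucoz,fwjmz] add [sox,bhdmz,olvw] -> 10 lines: ygrgx slqv qcgle gxd sox bhdmz olvw xeaz rksr tgqj
Hunk 4: at line 4 remove [sox,bhdmz,olvw] add [koa,heh,drv] -> 10 lines: ygrgx slqv qcgle gxd koa heh drv xeaz rksr tgqj
Hunk 5: at line 4 remove [heh,drv,xeaz] add [pzom,pnlch,pvsog] -> 10 lines: ygrgx slqv qcgle gxd koa pzom pnlch pvsog rksr tgqj
Final line 3: qcgle

Answer: qcgle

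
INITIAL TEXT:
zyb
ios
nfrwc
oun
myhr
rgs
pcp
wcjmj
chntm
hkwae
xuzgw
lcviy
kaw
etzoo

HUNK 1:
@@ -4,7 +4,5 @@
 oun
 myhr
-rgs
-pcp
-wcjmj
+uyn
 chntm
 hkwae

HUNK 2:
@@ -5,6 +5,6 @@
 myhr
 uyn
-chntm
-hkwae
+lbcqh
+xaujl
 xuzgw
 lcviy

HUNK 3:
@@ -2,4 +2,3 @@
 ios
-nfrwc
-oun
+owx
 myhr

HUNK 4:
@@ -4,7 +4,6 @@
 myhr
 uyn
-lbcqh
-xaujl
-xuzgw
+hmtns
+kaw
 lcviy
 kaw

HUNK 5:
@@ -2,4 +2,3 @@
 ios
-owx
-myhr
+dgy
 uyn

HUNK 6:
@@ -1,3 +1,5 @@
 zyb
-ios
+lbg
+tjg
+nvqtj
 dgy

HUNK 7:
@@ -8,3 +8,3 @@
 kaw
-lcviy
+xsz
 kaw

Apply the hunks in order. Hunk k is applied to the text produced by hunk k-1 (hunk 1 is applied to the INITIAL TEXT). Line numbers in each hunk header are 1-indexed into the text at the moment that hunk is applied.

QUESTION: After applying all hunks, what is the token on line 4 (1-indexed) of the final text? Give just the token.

Answer: nvqtj

Derivation:
Hunk 1: at line 4 remove [rgs,pcp,wcjmj] add [uyn] -> 12 lines: zyb ios nfrwc oun myhr uyn chntm hkwae xuzgw lcviy kaw etzoo
Hunk 2: at line 5 remove [chntm,hkwae] add [lbcqh,xaujl] -> 12 lines: zyb ios nfrwc oun myhr uyn lbcqh xaujl xuzgw lcviy kaw etzoo
Hunk 3: at line 2 remove [nfrwc,oun] add [owx] -> 11 lines: zyb ios owx myhr uyn lbcqh xaujl xuzgw lcviy kaw etzoo
Hunk 4: at line 4 remove [lbcqh,xaujl,xuzgw] add [hmtns,kaw] -> 10 lines: zyb ios owx myhr uyn hmtns kaw lcviy kaw etzoo
Hunk 5: at line 2 remove [owx,myhr] add [dgy] -> 9 lines: zyb ios dgy uyn hmtns kaw lcviy kaw etzoo
Hunk 6: at line 1 remove [ios] add [lbg,tjg,nvqtj] -> 11 lines: zyb lbg tjg nvqtj dgy uyn hmtns kaw lcviy kaw etzoo
Hunk 7: at line 8 remove [lcviy] add [xsz] -> 11 lines: zyb lbg tjg nvqtj dgy uyn hmtns kaw xsz kaw etzoo
Final line 4: nvqtj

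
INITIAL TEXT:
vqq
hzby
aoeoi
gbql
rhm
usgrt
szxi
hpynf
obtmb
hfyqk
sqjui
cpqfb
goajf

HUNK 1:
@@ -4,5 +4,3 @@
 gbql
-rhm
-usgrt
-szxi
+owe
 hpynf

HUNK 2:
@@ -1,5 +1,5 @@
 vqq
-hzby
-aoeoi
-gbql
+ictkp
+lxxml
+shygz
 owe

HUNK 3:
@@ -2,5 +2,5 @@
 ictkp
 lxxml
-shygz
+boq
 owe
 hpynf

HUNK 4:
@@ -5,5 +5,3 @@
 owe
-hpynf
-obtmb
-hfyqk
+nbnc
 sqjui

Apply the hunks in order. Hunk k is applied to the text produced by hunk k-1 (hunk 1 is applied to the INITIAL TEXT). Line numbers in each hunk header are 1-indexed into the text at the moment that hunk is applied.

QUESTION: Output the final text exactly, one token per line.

Hunk 1: at line 4 remove [rhm,usgrt,szxi] add [owe] -> 11 lines: vqq hzby aoeoi gbql owe hpynf obtmb hfyqk sqjui cpqfb goajf
Hunk 2: at line 1 remove [hzby,aoeoi,gbql] add [ictkp,lxxml,shygz] -> 11 lines: vqq ictkp lxxml shygz owe hpynf obtmb hfyqk sqjui cpqfb goajf
Hunk 3: at line 2 remove [shygz] add [boq] -> 11 lines: vqq ictkp lxxml boq owe hpynf obtmb hfyqk sqjui cpqfb goajf
Hunk 4: at line 5 remove [hpynf,obtmb,hfyqk] add [nbnc] -> 9 lines: vqq ictkp lxxml boq owe nbnc sqjui cpqfb goajf

Answer: vqq
ictkp
lxxml
boq
owe
nbnc
sqjui
cpqfb
goajf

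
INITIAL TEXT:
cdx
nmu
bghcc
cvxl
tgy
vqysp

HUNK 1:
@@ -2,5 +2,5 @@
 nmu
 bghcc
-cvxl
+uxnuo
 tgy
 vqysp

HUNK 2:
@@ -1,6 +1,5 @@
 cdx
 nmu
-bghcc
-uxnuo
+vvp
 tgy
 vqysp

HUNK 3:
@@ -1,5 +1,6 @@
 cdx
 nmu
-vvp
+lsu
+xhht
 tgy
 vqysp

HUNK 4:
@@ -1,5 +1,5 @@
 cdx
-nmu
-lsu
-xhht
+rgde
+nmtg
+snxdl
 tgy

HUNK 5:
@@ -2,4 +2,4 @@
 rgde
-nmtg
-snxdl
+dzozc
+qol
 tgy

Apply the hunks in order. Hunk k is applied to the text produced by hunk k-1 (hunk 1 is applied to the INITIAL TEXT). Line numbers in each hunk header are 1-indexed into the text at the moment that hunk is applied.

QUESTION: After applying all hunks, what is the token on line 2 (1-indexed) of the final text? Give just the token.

Hunk 1: at line 2 remove [cvxl] add [uxnuo] -> 6 lines: cdx nmu bghcc uxnuo tgy vqysp
Hunk 2: at line 1 remove [bghcc,uxnuo] add [vvp] -> 5 lines: cdx nmu vvp tgy vqysp
Hunk 3: at line 1 remove [vvp] add [lsu,xhht] -> 6 lines: cdx nmu lsu xhht tgy vqysp
Hunk 4: at line 1 remove [nmu,lsu,xhht] add [rgde,nmtg,snxdl] -> 6 lines: cdx rgde nmtg snxdl tgy vqysp
Hunk 5: at line 2 remove [nmtg,snxdl] add [dzozc,qol] -> 6 lines: cdx rgde dzozc qol tgy vqysp
Final line 2: rgde

Answer: rgde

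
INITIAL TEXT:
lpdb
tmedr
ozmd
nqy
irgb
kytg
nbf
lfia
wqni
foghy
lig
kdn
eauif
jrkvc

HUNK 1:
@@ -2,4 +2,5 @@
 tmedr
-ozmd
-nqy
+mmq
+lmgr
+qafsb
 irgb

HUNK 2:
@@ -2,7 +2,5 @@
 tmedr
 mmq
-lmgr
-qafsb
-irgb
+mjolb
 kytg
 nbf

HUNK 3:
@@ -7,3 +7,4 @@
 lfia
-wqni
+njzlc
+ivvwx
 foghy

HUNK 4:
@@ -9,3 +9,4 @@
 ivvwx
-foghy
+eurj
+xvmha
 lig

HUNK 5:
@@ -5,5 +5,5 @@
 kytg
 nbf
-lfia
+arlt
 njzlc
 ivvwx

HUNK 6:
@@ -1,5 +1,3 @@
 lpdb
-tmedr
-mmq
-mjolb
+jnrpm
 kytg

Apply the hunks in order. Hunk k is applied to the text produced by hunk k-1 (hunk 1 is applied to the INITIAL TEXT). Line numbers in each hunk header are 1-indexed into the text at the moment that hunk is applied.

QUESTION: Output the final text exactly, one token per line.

Hunk 1: at line 2 remove [ozmd,nqy] add [mmq,lmgr,qafsb] -> 15 lines: lpdb tmedr mmq lmgr qafsb irgb kytg nbf lfia wqni foghy lig kdn eauif jrkvc
Hunk 2: at line 2 remove [lmgr,qafsb,irgb] add [mjolb] -> 13 lines: lpdb tmedr mmq mjolb kytg nbf lfia wqni foghy lig kdn eauif jrkvc
Hunk 3: at line 7 remove [wqni] add [njzlc,ivvwx] -> 14 lines: lpdb tmedr mmq mjolb kytg nbf lfia njzlc ivvwx foghy lig kdn eauif jrkvc
Hunk 4: at line 9 remove [foghy] add [eurj,xvmha] -> 15 lines: lpdb tmedr mmq mjolb kytg nbf lfia njzlc ivvwx eurj xvmha lig kdn eauif jrkvc
Hunk 5: at line 5 remove [lfia] add [arlt] -> 15 lines: lpdb tmedr mmq mjolb kytg nbf arlt njzlc ivvwx eurj xvmha lig kdn eauif jrkvc
Hunk 6: at line 1 remove [tmedr,mmq,mjolb] add [jnrpm] -> 13 lines: lpdb jnrpm kytg nbf arlt njzlc ivvwx eurj xvmha lig kdn eauif jrkvc

Answer: lpdb
jnrpm
kytg
nbf
arlt
njzlc
ivvwx
eurj
xvmha
lig
kdn
eauif
jrkvc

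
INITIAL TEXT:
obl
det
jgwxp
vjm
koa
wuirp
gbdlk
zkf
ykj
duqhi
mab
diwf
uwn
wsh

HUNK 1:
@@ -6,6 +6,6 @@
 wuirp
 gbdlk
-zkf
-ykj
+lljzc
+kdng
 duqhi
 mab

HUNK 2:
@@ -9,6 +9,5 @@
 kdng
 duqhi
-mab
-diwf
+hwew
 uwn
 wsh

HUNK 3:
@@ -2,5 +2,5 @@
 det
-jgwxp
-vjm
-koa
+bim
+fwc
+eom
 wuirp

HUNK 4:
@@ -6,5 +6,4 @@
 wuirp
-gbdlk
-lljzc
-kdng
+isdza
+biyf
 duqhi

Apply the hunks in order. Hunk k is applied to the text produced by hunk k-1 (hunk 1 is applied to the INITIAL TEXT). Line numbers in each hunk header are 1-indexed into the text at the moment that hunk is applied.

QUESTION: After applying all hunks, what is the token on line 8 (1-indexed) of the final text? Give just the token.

Answer: biyf

Derivation:
Hunk 1: at line 6 remove [zkf,ykj] add [lljzc,kdng] -> 14 lines: obl det jgwxp vjm koa wuirp gbdlk lljzc kdng duqhi mab diwf uwn wsh
Hunk 2: at line 9 remove [mab,diwf] add [hwew] -> 13 lines: obl det jgwxp vjm koa wuirp gbdlk lljzc kdng duqhi hwew uwn wsh
Hunk 3: at line 2 remove [jgwxp,vjm,koa] add [bim,fwc,eom] -> 13 lines: obl det bim fwc eom wuirp gbdlk lljzc kdng duqhi hwew uwn wsh
Hunk 4: at line 6 remove [gbdlk,lljzc,kdng] add [isdza,biyf] -> 12 lines: obl det bim fwc eom wuirp isdza biyf duqhi hwew uwn wsh
Final line 8: biyf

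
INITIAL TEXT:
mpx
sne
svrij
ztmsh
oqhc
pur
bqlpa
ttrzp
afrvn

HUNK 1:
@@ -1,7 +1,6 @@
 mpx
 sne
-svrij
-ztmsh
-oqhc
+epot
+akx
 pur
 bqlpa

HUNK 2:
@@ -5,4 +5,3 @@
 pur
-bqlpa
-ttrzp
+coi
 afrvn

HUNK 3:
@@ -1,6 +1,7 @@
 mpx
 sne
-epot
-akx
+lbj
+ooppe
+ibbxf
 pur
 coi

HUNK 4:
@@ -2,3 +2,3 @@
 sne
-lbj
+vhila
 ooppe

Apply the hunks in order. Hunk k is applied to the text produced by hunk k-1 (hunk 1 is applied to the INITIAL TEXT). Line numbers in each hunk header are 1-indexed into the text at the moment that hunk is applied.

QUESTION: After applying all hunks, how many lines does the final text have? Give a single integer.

Answer: 8

Derivation:
Hunk 1: at line 1 remove [svrij,ztmsh,oqhc] add [epot,akx] -> 8 lines: mpx sne epot akx pur bqlpa ttrzp afrvn
Hunk 2: at line 5 remove [bqlpa,ttrzp] add [coi] -> 7 lines: mpx sne epot akx pur coi afrvn
Hunk 3: at line 1 remove [epot,akx] add [lbj,ooppe,ibbxf] -> 8 lines: mpx sne lbj ooppe ibbxf pur coi afrvn
Hunk 4: at line 2 remove [lbj] add [vhila] -> 8 lines: mpx sne vhila ooppe ibbxf pur coi afrvn
Final line count: 8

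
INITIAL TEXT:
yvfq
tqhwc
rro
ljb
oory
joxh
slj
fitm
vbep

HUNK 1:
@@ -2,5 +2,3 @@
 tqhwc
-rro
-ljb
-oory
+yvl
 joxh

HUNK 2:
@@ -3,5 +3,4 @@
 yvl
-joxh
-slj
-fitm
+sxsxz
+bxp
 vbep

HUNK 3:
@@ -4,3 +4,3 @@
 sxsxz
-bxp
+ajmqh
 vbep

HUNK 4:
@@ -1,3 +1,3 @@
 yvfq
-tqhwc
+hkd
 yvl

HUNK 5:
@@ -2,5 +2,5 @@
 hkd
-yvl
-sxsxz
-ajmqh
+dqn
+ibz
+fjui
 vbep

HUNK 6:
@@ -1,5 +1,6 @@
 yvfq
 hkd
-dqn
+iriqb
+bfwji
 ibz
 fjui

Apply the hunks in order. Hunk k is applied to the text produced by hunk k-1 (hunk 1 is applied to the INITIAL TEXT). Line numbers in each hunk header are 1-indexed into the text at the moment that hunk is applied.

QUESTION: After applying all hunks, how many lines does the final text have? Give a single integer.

Hunk 1: at line 2 remove [rro,ljb,oory] add [yvl] -> 7 lines: yvfq tqhwc yvl joxh slj fitm vbep
Hunk 2: at line 3 remove [joxh,slj,fitm] add [sxsxz,bxp] -> 6 lines: yvfq tqhwc yvl sxsxz bxp vbep
Hunk 3: at line 4 remove [bxp] add [ajmqh] -> 6 lines: yvfq tqhwc yvl sxsxz ajmqh vbep
Hunk 4: at line 1 remove [tqhwc] add [hkd] -> 6 lines: yvfq hkd yvl sxsxz ajmqh vbep
Hunk 5: at line 2 remove [yvl,sxsxz,ajmqh] add [dqn,ibz,fjui] -> 6 lines: yvfq hkd dqn ibz fjui vbep
Hunk 6: at line 1 remove [dqn] add [iriqb,bfwji] -> 7 lines: yvfq hkd iriqb bfwji ibz fjui vbep
Final line count: 7

Answer: 7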